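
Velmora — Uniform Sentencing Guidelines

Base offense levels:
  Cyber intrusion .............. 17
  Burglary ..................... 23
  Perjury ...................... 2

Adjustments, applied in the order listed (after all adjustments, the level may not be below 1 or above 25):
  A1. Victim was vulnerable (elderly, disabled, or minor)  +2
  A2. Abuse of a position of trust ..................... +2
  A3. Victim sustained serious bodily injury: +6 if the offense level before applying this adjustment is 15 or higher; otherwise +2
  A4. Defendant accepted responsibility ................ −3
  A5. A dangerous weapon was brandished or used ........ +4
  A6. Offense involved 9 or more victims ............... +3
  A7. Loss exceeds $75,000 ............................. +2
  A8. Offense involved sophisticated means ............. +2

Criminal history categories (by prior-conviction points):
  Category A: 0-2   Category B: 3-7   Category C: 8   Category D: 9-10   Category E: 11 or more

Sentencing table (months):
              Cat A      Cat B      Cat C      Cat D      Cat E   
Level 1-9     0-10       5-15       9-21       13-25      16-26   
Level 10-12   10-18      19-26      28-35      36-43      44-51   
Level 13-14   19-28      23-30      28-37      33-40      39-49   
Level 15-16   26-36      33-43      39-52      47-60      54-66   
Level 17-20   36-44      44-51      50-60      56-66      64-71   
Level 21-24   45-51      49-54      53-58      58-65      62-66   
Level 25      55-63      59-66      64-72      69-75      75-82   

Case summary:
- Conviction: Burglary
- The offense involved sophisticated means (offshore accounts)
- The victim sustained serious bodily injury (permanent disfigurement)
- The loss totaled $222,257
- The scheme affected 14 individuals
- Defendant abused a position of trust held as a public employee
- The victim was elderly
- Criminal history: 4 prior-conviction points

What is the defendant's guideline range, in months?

Base offense level for burglary: 23.
A1 applies: 23 + 2 = 25.
A2 applies: 25 + 2 = 27.
A3 applies (level before this adjustment is 27 ≥ 15, so +6): 27 + 6 = 33.
A5 does not apply.
A6 applies: 33 + 3 = 36.
A7 applies: 36 + 2 = 38.
A8 applies: 38 + 2 = 40.
Level 40 exceeds the maximum of 25; capped at 25.
Final offense level: 25.
Criminal history: 4 prior points → Category B (3-7).
Level 25 falls in the 25 band.
Grid: Level 25 × Category B = 59-66 months.

59-66 months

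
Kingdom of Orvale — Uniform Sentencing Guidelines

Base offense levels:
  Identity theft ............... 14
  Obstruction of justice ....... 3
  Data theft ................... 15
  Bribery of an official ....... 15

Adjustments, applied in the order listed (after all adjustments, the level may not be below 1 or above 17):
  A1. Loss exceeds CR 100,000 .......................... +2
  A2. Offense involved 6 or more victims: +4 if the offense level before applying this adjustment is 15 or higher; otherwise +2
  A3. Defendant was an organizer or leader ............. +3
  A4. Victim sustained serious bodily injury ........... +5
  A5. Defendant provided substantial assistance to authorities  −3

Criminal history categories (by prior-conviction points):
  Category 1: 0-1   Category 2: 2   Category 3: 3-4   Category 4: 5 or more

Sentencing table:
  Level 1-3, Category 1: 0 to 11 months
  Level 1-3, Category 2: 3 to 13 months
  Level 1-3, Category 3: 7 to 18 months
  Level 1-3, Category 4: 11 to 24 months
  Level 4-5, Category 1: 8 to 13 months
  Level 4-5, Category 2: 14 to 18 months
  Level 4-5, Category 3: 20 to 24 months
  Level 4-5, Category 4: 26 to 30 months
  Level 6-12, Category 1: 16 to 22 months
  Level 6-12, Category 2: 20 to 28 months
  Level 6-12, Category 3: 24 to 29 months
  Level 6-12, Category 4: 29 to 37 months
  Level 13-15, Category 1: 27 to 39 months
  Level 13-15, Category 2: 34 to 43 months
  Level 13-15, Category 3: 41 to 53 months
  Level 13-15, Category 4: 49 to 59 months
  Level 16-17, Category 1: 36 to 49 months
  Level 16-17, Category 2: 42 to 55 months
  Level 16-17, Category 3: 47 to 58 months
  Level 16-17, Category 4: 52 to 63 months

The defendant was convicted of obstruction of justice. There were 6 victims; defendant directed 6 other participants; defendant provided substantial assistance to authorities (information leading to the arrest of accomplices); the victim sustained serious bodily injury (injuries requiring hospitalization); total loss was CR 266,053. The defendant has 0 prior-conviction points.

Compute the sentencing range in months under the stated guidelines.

Base offense level for obstruction of justice: 3.
A1 applies: 3 + 2 = 5.
A2 applies (level before this adjustment is 5 < 15, so +2): 5 + 2 = 7.
A3 applies: 7 + 3 = 10.
A4 applies: 10 + 5 = 15.
A5 applies: 15 − 3 = 12.
Final offense level: 12.
Criminal history: 0 prior points → Category 1 (0-1).
Level 12 falls in the 6-12 band.
Grid: Level 6-12 × Category 1 = 16-22 months.

16-22 months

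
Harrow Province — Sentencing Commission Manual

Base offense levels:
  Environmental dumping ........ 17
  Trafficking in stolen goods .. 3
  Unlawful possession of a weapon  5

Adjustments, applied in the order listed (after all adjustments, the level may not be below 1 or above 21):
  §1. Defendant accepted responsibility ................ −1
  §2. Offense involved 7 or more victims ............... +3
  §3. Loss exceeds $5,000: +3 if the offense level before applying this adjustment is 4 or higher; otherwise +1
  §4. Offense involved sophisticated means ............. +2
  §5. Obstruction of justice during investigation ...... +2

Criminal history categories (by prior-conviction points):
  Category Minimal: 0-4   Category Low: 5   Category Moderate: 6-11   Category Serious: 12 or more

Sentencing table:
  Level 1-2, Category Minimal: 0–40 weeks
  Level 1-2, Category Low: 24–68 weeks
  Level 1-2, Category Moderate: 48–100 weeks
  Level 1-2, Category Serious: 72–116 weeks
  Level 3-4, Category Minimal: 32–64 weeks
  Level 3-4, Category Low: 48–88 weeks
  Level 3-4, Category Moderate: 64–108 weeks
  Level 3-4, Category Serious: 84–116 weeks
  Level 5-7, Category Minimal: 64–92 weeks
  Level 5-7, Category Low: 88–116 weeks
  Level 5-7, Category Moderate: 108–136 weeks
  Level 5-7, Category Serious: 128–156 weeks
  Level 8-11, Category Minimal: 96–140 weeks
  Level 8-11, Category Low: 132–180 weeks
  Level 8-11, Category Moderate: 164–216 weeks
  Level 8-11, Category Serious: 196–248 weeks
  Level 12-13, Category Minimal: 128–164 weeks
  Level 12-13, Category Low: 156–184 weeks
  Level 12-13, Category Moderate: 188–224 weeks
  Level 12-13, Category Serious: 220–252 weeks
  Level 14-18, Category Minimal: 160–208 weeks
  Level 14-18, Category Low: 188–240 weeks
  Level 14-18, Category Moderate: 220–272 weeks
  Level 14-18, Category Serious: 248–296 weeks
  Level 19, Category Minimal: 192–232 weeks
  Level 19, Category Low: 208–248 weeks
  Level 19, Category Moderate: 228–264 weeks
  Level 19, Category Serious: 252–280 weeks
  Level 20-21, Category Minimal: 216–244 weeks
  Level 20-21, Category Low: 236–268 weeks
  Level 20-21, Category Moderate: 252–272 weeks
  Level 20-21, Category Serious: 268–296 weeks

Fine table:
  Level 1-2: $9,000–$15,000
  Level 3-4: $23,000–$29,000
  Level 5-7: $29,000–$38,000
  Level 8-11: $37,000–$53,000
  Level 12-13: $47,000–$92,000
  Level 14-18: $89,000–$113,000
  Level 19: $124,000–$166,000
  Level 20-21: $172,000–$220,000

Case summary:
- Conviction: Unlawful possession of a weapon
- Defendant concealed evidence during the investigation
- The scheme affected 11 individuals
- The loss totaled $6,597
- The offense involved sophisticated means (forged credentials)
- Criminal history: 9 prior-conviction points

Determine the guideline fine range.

Base offense level for unlawful possession of a weapon: 5.
§2 applies: 5 + 3 = 8.
§3 applies (level before this adjustment is 8 ≥ 4, so +3): 8 + 3 = 11.
§4 applies: 11 + 2 = 13.
§5 applies: 13 + 2 = 15.
Final offense level: 15.
Level 15 falls in the 14-18 band.
Fine table: Level 14-18 → $89,000–$113,000.

$89,000–$113,000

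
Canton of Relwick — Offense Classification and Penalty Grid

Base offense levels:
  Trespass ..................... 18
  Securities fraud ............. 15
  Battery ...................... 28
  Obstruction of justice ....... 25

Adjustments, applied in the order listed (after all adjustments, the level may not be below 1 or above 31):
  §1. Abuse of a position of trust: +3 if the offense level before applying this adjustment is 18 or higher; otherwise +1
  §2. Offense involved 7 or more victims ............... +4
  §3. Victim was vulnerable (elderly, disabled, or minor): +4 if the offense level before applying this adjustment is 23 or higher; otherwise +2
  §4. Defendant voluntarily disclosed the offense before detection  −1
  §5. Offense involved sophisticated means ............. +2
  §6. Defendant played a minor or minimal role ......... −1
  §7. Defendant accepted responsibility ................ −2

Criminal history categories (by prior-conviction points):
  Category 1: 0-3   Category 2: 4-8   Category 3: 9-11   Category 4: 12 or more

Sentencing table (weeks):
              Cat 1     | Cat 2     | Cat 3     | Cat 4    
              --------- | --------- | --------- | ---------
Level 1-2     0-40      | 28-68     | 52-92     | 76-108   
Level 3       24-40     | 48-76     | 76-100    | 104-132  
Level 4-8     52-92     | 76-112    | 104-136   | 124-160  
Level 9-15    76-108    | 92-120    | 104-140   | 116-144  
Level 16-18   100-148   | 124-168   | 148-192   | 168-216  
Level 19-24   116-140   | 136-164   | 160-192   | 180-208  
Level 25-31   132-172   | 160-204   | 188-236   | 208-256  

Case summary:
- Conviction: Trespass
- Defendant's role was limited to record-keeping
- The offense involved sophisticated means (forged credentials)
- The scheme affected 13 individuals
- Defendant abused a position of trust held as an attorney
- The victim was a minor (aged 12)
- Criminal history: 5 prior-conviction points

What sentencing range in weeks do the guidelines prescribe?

Base offense level for trespass: 18.
§1 applies (level before this adjustment is 18 ≥ 18, so +3): 18 + 3 = 21.
§2 applies: 21 + 4 = 25.
§3 applies (level before this adjustment is 25 ≥ 23, so +4): 25 + 4 = 29.
§4 does not apply.
§5 applies: 29 + 2 = 31.
§6 applies: 31 − 1 = 30.
Final offense level: 30.
Criminal history: 5 prior points → Category 2 (4-8).
Level 30 falls in the 25-31 band.
Grid: Level 25-31 × Category 2 = 160-204 weeks.

160-204 weeks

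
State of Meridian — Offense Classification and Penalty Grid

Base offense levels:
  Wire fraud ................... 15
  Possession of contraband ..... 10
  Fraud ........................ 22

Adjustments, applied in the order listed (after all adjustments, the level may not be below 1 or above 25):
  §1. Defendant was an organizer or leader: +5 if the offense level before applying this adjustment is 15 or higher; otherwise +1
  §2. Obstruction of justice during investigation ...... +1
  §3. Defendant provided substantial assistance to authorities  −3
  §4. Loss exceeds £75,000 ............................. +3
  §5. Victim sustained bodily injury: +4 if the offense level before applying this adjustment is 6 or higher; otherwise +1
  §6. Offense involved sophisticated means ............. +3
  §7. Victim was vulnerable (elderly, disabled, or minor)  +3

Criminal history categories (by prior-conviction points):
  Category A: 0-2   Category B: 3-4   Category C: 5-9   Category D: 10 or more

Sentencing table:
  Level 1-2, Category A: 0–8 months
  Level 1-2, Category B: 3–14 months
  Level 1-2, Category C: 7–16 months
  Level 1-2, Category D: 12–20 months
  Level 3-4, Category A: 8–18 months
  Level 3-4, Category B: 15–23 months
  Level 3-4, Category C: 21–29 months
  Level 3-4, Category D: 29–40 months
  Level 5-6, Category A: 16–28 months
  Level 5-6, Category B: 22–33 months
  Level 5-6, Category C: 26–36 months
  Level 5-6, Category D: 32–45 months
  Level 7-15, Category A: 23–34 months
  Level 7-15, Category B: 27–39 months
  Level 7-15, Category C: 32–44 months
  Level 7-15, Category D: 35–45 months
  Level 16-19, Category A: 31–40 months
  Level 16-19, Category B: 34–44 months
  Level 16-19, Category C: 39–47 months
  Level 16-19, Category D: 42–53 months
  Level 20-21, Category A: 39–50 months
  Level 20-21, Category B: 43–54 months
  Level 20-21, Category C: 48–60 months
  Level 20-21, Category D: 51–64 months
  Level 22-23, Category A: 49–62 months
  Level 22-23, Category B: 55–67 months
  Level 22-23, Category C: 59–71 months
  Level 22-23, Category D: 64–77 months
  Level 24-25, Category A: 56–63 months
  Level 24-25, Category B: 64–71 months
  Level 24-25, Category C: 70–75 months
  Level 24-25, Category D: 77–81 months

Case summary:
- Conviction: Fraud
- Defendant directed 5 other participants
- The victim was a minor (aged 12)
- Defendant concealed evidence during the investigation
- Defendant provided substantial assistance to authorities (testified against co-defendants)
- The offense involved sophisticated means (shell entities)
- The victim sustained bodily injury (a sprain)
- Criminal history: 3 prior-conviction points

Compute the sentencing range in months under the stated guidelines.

Base offense level for fraud: 22.
§1 applies (level before this adjustment is 22 ≥ 15, so +5): 22 + 5 = 27.
§2 applies: 27 + 1 = 28.
§3 applies: 28 − 3 = 25.
§4 does not apply.
§5 applies (level before this adjustment is 25 ≥ 6, so +4): 25 + 4 = 29.
§6 applies: 29 + 3 = 32.
§7 applies: 32 + 3 = 35.
Level 35 exceeds the maximum of 25; capped at 25.
Final offense level: 25.
Criminal history: 3 prior points → Category B (3-4).
Level 25 falls in the 24-25 band.
Grid: Level 24-25 × Category B = 64-71 months.

64-71 months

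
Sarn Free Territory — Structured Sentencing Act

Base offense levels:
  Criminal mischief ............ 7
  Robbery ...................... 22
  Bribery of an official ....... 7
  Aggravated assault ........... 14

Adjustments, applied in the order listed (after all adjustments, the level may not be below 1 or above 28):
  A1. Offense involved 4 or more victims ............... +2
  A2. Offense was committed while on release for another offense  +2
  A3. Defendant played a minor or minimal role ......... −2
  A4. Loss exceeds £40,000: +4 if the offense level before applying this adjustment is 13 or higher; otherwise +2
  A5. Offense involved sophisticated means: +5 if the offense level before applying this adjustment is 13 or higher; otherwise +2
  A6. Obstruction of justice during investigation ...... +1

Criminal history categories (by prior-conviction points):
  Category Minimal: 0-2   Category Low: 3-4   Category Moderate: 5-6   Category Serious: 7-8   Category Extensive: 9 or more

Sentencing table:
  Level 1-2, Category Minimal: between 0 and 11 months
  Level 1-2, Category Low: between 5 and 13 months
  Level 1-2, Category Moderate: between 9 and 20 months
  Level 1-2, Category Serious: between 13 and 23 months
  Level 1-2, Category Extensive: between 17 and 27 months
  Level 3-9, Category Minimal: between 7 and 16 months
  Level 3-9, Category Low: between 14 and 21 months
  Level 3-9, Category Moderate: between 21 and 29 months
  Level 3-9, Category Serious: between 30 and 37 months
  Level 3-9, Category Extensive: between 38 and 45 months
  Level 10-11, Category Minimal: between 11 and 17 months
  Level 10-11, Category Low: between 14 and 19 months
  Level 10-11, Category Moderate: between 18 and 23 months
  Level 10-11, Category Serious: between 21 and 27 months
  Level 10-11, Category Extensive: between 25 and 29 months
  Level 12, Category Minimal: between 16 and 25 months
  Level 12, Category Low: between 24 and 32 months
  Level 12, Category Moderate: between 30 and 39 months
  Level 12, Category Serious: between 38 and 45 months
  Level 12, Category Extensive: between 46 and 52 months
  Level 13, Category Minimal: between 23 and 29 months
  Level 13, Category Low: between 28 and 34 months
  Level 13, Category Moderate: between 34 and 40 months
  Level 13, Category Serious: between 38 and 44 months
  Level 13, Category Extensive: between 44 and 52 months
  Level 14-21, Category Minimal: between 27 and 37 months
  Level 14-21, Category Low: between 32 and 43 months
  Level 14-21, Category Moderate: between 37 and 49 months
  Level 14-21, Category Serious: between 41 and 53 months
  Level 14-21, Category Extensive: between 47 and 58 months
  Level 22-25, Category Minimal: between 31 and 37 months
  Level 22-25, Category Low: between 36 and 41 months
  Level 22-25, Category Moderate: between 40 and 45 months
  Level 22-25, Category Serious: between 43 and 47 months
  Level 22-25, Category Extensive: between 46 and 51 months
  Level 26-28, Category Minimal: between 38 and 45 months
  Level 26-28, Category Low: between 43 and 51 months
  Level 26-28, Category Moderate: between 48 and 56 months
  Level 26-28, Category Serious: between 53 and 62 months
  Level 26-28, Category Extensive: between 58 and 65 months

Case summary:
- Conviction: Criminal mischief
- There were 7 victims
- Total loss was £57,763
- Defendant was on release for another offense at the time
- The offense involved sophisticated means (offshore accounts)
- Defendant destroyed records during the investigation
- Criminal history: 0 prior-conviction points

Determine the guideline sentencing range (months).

27-37 months

Base offense level for criminal mischief: 7.
A1 applies: 7 + 2 = 9.
A2 applies: 9 + 2 = 11.
A4 applies (level before this adjustment is 11 < 13, so +2): 11 + 2 = 13.
A5 applies (level before this adjustment is 13 ≥ 13, so +5): 13 + 5 = 18.
A6 applies: 18 + 1 = 19.
Final offense level: 19.
Criminal history: 0 prior points → Category Minimal (0-2).
Level 19 falls in the 14-21 band.
Grid: Level 14-21 × Category Minimal = 27-37 months.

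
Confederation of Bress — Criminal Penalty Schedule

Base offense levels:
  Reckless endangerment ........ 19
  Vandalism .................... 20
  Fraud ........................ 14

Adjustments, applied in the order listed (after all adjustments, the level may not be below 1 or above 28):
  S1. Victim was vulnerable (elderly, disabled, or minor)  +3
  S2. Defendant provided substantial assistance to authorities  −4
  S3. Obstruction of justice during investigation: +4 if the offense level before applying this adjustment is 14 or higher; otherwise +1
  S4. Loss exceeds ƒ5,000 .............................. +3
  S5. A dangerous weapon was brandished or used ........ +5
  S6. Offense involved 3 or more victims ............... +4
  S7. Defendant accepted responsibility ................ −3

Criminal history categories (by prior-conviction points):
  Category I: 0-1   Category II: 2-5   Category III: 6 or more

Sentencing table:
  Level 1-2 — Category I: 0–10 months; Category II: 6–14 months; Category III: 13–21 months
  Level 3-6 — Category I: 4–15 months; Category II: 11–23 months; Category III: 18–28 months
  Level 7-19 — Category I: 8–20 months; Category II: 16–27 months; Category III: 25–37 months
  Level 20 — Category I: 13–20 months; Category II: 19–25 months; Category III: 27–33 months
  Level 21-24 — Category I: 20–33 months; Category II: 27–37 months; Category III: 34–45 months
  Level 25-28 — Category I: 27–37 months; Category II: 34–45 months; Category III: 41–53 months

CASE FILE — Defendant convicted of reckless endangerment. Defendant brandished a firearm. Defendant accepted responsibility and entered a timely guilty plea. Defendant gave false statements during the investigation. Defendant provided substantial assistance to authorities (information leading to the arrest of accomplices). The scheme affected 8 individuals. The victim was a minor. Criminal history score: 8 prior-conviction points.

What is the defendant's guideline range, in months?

Base offense level for reckless endangerment: 19.
S1 applies: 19 + 3 = 22.
S2 applies: 22 − 4 = 18.
S3 applies (level before this adjustment is 18 ≥ 14, so +4): 18 + 4 = 22.
S5 applies: 22 + 5 = 27.
S6 applies: 27 + 4 = 31.
S7 applies: 31 − 3 = 28.
Final offense level: 28.
Criminal history: 8 prior points → Category III (6+).
Level 28 falls in the 25-28 band.
Grid: Level 25-28 × Category III = 41-53 months.

41-53 months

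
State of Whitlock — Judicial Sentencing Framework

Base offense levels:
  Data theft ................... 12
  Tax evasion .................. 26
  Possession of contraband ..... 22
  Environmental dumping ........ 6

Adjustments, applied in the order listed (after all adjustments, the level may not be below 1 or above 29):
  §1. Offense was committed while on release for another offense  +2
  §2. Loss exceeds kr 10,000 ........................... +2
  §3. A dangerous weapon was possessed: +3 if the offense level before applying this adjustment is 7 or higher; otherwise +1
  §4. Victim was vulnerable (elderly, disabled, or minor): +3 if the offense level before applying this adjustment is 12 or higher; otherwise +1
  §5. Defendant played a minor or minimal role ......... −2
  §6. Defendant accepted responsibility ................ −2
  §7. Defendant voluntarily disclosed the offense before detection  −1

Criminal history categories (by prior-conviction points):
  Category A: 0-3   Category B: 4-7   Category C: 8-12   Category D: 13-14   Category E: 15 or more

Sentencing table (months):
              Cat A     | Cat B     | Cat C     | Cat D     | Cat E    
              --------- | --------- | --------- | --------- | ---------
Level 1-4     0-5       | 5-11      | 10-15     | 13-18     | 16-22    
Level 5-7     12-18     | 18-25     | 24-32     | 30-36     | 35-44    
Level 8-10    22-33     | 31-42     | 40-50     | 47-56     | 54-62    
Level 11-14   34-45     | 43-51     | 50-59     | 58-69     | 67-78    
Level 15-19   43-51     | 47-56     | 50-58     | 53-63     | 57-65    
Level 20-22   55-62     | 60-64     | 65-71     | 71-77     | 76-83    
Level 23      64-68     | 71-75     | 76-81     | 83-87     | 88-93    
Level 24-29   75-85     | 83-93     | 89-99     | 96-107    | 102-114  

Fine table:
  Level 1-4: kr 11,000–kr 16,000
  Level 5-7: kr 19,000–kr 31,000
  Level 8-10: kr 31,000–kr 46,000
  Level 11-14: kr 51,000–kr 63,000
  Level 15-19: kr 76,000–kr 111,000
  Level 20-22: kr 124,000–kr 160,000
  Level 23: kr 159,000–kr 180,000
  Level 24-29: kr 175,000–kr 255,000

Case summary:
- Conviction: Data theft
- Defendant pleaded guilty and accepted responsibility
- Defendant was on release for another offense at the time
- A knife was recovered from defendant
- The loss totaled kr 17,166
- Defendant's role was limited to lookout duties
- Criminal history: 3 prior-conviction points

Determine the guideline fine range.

kr 76,000–kr 111,000

Base offense level for data theft: 12.
§1 applies: 12 + 2 = 14.
§2 applies: 14 + 2 = 16.
§3 applies (level before this adjustment is 16 ≥ 7, so +3): 16 + 3 = 19.
§5 applies: 19 − 2 = 17.
§6 applies: 17 − 2 = 15.
Final offense level: 15.
Level 15 falls in the 15-19 band.
Fine table: Level 15-19 → kr 76,000–kr 111,000.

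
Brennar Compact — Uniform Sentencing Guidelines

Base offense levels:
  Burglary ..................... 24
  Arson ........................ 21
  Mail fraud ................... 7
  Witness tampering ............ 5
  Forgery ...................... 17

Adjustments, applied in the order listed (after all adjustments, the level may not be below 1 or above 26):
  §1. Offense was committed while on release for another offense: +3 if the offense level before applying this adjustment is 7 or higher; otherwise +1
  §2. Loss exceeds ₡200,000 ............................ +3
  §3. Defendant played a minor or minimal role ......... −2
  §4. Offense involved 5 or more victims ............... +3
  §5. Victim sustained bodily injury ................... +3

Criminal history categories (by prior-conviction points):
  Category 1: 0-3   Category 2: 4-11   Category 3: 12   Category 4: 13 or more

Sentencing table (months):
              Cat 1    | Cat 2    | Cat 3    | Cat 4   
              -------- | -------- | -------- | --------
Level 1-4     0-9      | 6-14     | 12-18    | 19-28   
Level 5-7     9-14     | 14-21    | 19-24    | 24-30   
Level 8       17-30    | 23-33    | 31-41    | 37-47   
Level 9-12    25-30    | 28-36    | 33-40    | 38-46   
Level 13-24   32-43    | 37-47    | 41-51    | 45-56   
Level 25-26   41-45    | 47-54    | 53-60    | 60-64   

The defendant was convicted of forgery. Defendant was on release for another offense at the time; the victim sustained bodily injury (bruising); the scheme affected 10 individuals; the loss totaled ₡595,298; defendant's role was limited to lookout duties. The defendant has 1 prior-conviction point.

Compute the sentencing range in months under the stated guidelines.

41-45 months

Base offense level for forgery: 17.
§1 applies (level before this adjustment is 17 ≥ 7, so +3): 17 + 3 = 20.
§2 applies: 20 + 3 = 23.
§3 applies: 23 − 2 = 21.
§4 applies: 21 + 3 = 24.
§5 applies: 24 + 3 = 27.
Level 27 exceeds the maximum of 26; capped at 26.
Final offense level: 26.
Criminal history: 1 prior point → Category 1 (0-3).
Level 26 falls in the 25-26 band.
Grid: Level 25-26 × Category 1 = 41-45 months.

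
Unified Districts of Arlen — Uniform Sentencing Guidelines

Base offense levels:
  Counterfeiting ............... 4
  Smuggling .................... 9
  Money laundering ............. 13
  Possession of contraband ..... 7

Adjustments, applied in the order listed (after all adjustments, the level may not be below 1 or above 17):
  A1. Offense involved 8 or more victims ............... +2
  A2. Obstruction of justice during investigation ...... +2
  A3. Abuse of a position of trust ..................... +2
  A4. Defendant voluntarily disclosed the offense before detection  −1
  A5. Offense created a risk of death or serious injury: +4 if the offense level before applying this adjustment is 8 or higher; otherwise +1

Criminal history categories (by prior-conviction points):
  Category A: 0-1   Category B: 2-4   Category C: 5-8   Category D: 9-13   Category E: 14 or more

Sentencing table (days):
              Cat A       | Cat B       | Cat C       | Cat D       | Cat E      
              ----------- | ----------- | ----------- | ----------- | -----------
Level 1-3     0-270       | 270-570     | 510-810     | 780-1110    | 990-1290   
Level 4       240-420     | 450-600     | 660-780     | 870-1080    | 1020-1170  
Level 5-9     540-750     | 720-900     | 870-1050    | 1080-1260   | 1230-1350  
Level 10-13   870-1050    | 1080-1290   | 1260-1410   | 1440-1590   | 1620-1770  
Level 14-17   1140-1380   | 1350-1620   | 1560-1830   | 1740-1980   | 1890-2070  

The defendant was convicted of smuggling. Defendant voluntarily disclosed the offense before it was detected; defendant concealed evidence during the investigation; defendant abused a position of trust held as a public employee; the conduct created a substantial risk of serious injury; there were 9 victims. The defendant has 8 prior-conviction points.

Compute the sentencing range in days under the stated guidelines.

1560-1830 days

Base offense level for smuggling: 9.
A1 applies: 9 + 2 = 11.
A2 applies: 11 + 2 = 13.
A3 applies: 13 + 2 = 15.
A4 applies: 15 − 1 = 14.
A5 applies (level before this adjustment is 14 ≥ 8, so +4): 14 + 4 = 18.
Level 18 exceeds the maximum of 17; capped at 17.
Final offense level: 17.
Criminal history: 8 prior points → Category C (5-8).
Level 17 falls in the 14-17 band.
Grid: Level 14-17 × Category C = 1560-1830 days.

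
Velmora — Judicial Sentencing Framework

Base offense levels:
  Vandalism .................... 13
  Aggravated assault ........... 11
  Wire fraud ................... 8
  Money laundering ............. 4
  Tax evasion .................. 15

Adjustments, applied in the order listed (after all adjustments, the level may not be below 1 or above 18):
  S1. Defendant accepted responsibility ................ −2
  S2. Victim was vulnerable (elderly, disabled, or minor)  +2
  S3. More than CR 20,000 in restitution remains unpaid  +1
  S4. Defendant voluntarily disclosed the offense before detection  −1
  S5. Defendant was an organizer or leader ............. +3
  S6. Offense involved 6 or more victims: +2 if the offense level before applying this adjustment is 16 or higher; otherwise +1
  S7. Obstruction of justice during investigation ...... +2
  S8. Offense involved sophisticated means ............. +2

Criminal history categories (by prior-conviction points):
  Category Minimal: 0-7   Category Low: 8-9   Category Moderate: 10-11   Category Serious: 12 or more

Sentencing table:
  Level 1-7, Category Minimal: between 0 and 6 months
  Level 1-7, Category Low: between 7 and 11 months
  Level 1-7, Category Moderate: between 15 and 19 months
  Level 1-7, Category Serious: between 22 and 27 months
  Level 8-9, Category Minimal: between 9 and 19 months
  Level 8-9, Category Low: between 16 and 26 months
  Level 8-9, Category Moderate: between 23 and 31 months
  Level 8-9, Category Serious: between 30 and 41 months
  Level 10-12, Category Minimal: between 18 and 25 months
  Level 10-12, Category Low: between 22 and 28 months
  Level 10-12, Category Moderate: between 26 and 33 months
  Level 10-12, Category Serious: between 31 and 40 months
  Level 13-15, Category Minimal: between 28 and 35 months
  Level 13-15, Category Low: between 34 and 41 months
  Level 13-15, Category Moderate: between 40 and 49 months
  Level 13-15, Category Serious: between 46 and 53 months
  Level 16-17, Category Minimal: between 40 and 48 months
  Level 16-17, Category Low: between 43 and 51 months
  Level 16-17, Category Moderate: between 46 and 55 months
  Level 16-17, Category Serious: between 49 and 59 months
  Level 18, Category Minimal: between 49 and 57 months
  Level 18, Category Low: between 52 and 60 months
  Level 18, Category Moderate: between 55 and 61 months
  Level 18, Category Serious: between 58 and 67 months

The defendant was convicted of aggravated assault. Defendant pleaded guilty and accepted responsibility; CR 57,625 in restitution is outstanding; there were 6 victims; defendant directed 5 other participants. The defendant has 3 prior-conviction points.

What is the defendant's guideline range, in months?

28-35 months

Base offense level for aggravated assault: 11.
S1 applies: 11 − 2 = 9.
S3 applies: 9 + 1 = 10.
S5 applies: 10 + 3 = 13.
S6 applies (level before this adjustment is 13 < 16, so +1): 13 + 1 = 14.
Final offense level: 14.
Criminal history: 3 prior points → Category Minimal (0-7).
Level 14 falls in the 13-15 band.
Grid: Level 13-15 × Category Minimal = 28-35 months.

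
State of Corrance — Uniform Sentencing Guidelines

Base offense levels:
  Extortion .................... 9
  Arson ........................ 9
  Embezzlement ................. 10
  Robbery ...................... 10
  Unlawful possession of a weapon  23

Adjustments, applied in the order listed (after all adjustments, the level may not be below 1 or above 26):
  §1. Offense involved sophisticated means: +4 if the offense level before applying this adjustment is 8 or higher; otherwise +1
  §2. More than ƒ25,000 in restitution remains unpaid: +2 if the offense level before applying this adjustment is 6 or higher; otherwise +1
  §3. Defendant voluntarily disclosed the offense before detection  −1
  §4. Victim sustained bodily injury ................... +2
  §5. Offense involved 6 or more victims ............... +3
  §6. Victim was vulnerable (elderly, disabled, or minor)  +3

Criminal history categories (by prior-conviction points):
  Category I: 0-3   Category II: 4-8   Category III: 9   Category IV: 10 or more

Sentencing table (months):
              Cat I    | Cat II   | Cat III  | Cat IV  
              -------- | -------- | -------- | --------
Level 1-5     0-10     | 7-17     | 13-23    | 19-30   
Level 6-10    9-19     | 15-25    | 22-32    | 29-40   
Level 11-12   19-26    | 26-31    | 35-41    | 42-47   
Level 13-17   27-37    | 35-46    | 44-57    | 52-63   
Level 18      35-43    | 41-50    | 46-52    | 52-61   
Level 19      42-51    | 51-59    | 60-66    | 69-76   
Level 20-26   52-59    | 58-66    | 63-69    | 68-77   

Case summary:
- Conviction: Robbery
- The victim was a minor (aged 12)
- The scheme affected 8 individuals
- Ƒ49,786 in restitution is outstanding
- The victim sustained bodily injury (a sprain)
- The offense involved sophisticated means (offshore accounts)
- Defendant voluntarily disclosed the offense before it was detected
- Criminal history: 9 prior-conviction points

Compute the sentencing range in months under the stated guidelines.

Base offense level for robbery: 10.
§1 applies (level before this adjustment is 10 ≥ 8, so +4): 10 + 4 = 14.
§2 applies (level before this adjustment is 14 ≥ 6, so +2): 14 + 2 = 16.
§3 applies: 16 − 1 = 15.
§4 applies: 15 + 2 = 17.
§5 applies: 17 + 3 = 20.
§6 applies: 20 + 3 = 23.
Final offense level: 23.
Criminal history: 9 prior points → Category III (9).
Level 23 falls in the 20-26 band.
Grid: Level 20-26 × Category III = 63-69 months.

63-69 months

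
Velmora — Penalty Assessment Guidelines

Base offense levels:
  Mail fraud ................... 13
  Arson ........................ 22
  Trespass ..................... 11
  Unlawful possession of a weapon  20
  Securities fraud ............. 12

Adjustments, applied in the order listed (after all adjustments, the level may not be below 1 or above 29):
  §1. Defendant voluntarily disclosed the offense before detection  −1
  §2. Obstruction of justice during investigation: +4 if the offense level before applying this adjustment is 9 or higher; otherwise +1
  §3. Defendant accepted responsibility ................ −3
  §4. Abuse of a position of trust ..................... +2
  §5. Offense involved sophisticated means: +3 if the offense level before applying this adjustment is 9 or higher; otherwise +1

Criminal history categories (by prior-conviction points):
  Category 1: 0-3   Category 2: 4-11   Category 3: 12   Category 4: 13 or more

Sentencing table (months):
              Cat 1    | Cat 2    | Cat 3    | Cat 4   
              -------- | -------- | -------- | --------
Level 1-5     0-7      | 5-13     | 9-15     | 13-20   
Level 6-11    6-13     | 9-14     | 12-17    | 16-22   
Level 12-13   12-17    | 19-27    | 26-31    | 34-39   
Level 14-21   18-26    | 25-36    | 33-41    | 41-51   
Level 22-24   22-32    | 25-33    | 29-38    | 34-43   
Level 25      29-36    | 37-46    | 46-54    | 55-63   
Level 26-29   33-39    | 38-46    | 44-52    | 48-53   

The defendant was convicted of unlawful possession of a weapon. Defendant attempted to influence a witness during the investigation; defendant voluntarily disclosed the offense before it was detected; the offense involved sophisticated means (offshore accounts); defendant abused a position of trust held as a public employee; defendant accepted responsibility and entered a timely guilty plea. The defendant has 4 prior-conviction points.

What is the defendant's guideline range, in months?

37-46 months

Base offense level for unlawful possession of a weapon: 20.
§1 applies: 20 − 1 = 19.
§2 applies (level before this adjustment is 19 ≥ 9, so +4): 19 + 4 = 23.
§3 applies: 23 − 3 = 20.
§4 applies: 20 + 2 = 22.
§5 applies (level before this adjustment is 22 ≥ 9, so +3): 22 + 3 = 25.
Final offense level: 25.
Criminal history: 4 prior points → Category 2 (4-11).
Level 25 falls in the 25 band.
Grid: Level 25 × Category 2 = 37-46 months.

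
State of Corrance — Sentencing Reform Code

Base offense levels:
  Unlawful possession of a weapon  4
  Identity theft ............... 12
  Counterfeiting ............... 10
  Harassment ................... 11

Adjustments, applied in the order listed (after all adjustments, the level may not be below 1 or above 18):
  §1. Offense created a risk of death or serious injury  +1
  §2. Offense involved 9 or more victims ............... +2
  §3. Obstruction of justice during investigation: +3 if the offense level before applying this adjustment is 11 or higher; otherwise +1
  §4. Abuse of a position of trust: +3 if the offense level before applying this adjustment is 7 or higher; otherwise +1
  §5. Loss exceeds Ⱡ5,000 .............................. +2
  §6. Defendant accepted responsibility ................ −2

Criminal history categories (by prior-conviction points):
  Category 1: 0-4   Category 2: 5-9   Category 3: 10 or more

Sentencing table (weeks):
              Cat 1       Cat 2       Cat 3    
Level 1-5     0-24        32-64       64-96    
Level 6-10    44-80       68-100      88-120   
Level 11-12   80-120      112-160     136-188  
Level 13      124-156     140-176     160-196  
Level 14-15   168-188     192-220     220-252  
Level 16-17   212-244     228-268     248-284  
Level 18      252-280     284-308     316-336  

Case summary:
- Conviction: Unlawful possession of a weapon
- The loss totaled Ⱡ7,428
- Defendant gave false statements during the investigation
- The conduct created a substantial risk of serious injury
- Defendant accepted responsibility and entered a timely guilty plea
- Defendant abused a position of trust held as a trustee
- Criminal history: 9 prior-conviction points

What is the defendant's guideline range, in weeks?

68-100 weeks

Base offense level for unlawful possession of a weapon: 4.
§1 applies: 4 + 1 = 5.
§3 applies (level before this adjustment is 5 < 11, so +1): 5 + 1 = 6.
§4 applies (level before this adjustment is 6 < 7, so +1): 6 + 1 = 7.
§5 applies: 7 + 2 = 9.
§6 applies: 9 − 2 = 7.
Final offense level: 7.
Criminal history: 9 prior points → Category 2 (5-9).
Level 7 falls in the 6-10 band.
Grid: Level 6-10 × Category 2 = 68-100 weeks.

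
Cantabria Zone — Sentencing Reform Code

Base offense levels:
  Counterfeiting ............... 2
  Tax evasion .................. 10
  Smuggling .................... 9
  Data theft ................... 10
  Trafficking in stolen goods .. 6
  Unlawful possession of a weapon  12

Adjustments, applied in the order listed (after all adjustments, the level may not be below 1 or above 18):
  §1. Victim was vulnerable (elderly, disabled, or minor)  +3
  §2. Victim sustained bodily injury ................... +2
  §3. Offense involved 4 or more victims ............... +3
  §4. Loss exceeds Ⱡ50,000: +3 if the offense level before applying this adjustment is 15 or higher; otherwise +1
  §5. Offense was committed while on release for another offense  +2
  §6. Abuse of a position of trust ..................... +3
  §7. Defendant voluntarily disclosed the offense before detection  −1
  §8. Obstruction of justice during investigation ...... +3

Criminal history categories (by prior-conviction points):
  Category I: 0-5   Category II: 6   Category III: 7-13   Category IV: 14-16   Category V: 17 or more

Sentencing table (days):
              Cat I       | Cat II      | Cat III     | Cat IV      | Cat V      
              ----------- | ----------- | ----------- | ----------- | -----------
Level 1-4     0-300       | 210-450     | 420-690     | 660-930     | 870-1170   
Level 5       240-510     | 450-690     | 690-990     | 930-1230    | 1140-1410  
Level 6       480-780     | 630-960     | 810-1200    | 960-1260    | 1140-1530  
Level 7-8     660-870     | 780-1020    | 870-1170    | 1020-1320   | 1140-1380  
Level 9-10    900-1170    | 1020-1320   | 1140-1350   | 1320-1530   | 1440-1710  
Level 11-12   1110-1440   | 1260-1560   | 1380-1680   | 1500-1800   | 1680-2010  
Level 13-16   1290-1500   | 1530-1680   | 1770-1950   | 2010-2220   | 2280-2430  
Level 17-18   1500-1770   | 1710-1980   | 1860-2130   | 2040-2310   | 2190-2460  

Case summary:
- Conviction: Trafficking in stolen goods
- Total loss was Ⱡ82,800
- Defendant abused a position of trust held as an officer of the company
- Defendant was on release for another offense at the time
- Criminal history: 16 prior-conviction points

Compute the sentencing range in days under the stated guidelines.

1500-1800 days

Base offense level for trafficking in stolen goods: 6.
§1 does not apply.
§4 applies (level before this adjustment is 6 < 15, so +1): 6 + 1 = 7.
§5 applies: 7 + 2 = 9.
§6 applies: 9 + 3 = 12.
§7 does not apply.
§8 does not apply.
Final offense level: 12.
Criminal history: 16 prior points → Category IV (14-16).
Level 12 falls in the 11-12 band.
Grid: Level 11-12 × Category IV = 1500-1800 days.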